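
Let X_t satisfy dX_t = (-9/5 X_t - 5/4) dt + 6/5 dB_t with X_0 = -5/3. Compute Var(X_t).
Var(X_t) = 2/5 - 2*exp(-18*t/5)/5

The variance V(t) = Var(X_t) satisfies V'(t) = 2 a V(t) + c^2 with V(0) = 0 (drift coefficient is linear in X, diffusion is constant). With a = -9/5, c = 6/5, the solution is
  V(t) = (c^2 / (2 a)) * (exp(2 a t) - 1)
       = ((6/5)^2 / (2*(-9/5))) * (exp((-18/5) t) - 1)
       = 2/5 - 2*exp(-18*t/5)/5.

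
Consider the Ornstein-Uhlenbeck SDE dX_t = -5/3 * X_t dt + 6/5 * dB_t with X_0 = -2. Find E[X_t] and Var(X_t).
E[X_t] = -2*exp(-5*t/3); Var(X_t) = 54/125 - 54*exp(-10*t/3)/125

The OU SDE dX = -theta X dt + sigma dB admits the integrating factor exp(theta t): d(exp(theta t) X_t) = sigma exp(theta t) dB_t. Integrating from 0 to t:
  X_t = x_0 * exp(-theta t) + sigma * int_0^t exp(-theta (t-s)) dB_s.
The Itô integral has mean 0 and (by the Itô isometry) variance sigma^2 * int_0^t exp(-2 theta (t - s)) ds = sigma^2 * (1 - exp(-2 theta t)) / (2 theta).
With theta = 5/3, sigma = 6/5, x_0 = -2:
  E[X_t] = -2 * exp(-5/3 t) = -2*exp(-5*t/3)
  Var(X_t) = (6/5)^2 * (1 - exp(-2*5/3 t)) / (2 * 5/3) = 54/125 - 54*exp(-10*t/3)/125.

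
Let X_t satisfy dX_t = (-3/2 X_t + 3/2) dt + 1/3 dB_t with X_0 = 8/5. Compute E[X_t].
E[X_t] = 1 + 3*exp(-3*t/2)/5

Taking expectations and using E[dB_t] = 0, the mean m(t) = E[X_t] satisfies the ODE m'(t) = a m(t) + b with m(0) = x_0. With a = -3/2, b = 3/2, x_0 = 8/5, the solution is
  m(t) = x_0 * exp(a t) + (b/a) * (exp(a t) - 1)
       = (8/5) * exp((-3/2) t) + ((3/2)/(-3/2)) * (exp((-3/2) t) - 1)
       = 1 + 3*exp(-3*t/2)/5.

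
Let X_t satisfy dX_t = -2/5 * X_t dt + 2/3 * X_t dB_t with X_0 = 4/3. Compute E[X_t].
E[X_t] = 4*exp(-2*t/5)/3

For GBM dX = mu X dt + sigma X dB with X_0 = x_0, apply Itô to Y = log X: dY = (mu - sigma^2/2) dt + sigma dB, so Y_t = log(x_0) + (mu - sigma^2/2) t + sigma B_t and hence X_t = x_0 * exp((mu - sigma^2/2) t + sigma B_t).
With mu = -2/5, sigma = 2/3, x_0 = 4/3, this gives:
  X_t = 4/3 * exp((-28/45) * t + (2/3) * B_t).
Since sigma*B_t ~ Normal(0, sigma^2 t), E[exp(sigma*B_t)] = exp(sigma^2 t / 2); so E[X_t] = x_0 * exp((mu - sigma^2/2) t) * exp(sigma^2 t / 2) = x_0 * exp(mu t) = 4*exp(-2*t/5)/3.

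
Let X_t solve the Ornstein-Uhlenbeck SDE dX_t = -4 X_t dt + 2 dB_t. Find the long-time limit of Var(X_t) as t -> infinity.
lim Var(X_t) = 1/2

The OU SDE dX = -theta X dt + sigma dB admits the integrating factor exp(theta t): d(exp(theta t) X_t) = sigma exp(theta t) dB_t. Integrating from 0 to t gives X_t = x_0 * exp(-theta t) + sigma * int_0^t exp(-theta (t-s)) dB_s for any initial x_0. The Itô integral has variance (by the Itô isometry) sigma^2 * int_0^t exp(-2 theta (t - s)) ds = sigma^2 * (1 - exp(-2 theta t)) / (2 theta), independent of x_0.
With theta = 4, sigma = 2:
  Var(X_t) = (2)^2 * (1 - exp(-2*4 t)) / (2 * 4) = 1/2 - exp(-8*t)/2.
As t -> infinity, exp(-2*4 t) -> 0, so the stationary variance is sigma^2 / (2 theta) = 1/2.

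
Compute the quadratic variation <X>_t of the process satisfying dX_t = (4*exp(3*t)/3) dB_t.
<X>_t = 8*exp(6*t)/27 - 8/27

For an Itô process dX_t = a(t) dt + b(t) dB_t, the quadratic variation is <X>_t = int_0^t b(s)^2 ds (the drift term does not contribute). Here b(s) = 4*exp(3*s)/3, so
  b(s)^2 = 16*exp(6*s)/9.
Integrating from 0 to t:
  <X>_t = int_0^t (16*exp(6*s)/9) ds = 8*exp(6*t)/27 - 8/27.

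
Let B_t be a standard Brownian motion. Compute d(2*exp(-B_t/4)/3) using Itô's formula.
d(2*exp(-B_t/4)/3) = (exp(-B_t/4)/48) dt + (-exp(-B_t/4)/6) dB_t

Itô's formula for f(B_t) gives d f(B_t) = f'(B_t) dB_t + (1/2) f''(B_t) dt. Compute derivatives of f(x) = 2*exp(-x/4)/3:
  f'(x)  = -exp(-x/4)/6
  f''(x) = exp(-x/4)/24
Substitute x = B_t and multiply the f'' term by 1/2:
  drift     = (1/2) * (exp(-x/4)/24) evaluated at B_t = exp(-B_t/4)/48
  diffusion = (-exp(-x/4)/6) evaluated at B_t = -exp(-B_t/4)/6
Therefore d(2*exp(-B_t/4)/3) = (exp(-B_t/4)/48) dt + (-exp(-B_t/4)/6) dB_t.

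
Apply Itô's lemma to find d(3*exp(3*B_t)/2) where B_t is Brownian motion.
d(3*exp(3*B_t)/2) = (27*exp(3*B_t)/4) dt + (9*exp(3*B_t)/2) dB_t

Itô's formula for f(B_t) gives d f(B_t) = f'(B_t) dB_t + (1/2) f''(B_t) dt. Compute derivatives of f(x) = 3*exp(3*x)/2:
  f'(x)  = 9*exp(3*x)/2
  f''(x) = 27*exp(3*x)/2
Substitute x = B_t and multiply the f'' term by 1/2:
  drift     = (1/2) * (27*exp(3*x)/2) evaluated at B_t = 27*exp(3*B_t)/4
  diffusion = (9*exp(3*x)/2) evaluated at B_t = 9*exp(3*B_t)/2
Therefore d(3*exp(3*B_t)/2) = (27*exp(3*B_t)/4) dt + (9*exp(3*B_t)/2) dB_t.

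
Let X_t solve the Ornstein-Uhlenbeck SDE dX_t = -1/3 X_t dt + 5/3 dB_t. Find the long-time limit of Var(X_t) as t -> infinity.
lim Var(X_t) = 25/6

The OU SDE dX = -theta X dt + sigma dB admits the integrating factor exp(theta t): d(exp(theta t) X_t) = sigma exp(theta t) dB_t. Integrating from 0 to t gives X_t = x_0 * exp(-theta t) + sigma * int_0^t exp(-theta (t-s)) dB_s for any initial x_0. The Itô integral has variance (by the Itô isometry) sigma^2 * int_0^t exp(-2 theta (t - s)) ds = sigma^2 * (1 - exp(-2 theta t)) / (2 theta), independent of x_0.
With theta = 1/3, sigma = 5/3:
  Var(X_t) = (5/3)^2 * (1 - exp(-2*1/3 t)) / (2 * 1/3) = 25/6 - 25*exp(-2*t/3)/6.
As t -> infinity, exp(-2*1/3 t) -> 0, so the stationary variance is sigma^2 / (2 theta) = 25/6.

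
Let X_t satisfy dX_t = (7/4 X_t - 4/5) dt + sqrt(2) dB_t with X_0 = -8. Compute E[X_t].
E[X_t] = 16/35 - 296*exp(7*t/4)/35

Taking expectations and using E[dB_t] = 0, the mean m(t) = E[X_t] satisfies the ODE m'(t) = a m(t) + b with m(0) = x_0. With a = 7/4, b = -4/5, x_0 = -8, the solution is
  m(t) = x_0 * exp(a t) + (b/a) * (exp(a t) - 1)
       = (-8) * exp((7/4) t) + ((-4/5)/(7/4)) * (exp((7/4) t) - 1)
       = 16/35 - 296*exp(7*t/4)/35.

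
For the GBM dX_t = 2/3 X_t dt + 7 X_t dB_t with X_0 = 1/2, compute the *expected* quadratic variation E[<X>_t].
E[<X>_t] = 147*exp(151*t/3)/604 - 147/604

<X>_t = int_0^t (7 * X_s)^2 ds. Taking expectation inside the integral: E[<X>_t] = 7^2 * int_0^t E[X_s^2] ds. For GBM, E[X_s^2] = x_0^2 * exp((2 mu + sigma^2) s). Integrating:
  E[<X>_t] = 7^2 * (1/2)^2 * (exp((2*(2/3) + 7^2) t) - 1) / (2*(2/3) + 7^2)
           = 7^2 * (1/2)^2 * (exp((151/3) t) - 1) / (151/3) = 147*exp(151*t/3)/604 - 147/604.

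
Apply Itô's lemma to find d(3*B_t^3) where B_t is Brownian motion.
d(3*B_t^3) = (9*B_t) dt + (9*B_t^2) dB_t

Itô's formula for f(B_t) gives d f(B_t) = f'(B_t) dB_t + (1/2) f''(B_t) dt. Compute derivatives of f(x) = 3*x^3:
  f'(x)  = 9*x^2
  f''(x) = 18*x
Substitute x = B_t and multiply the f'' term by 1/2:
  drift     = (1/2) * (18*x) evaluated at B_t = 9*B_t
  diffusion = (9*x^2) evaluated at B_t = 9*B_t^2
Therefore d(3*B_t^3) = (9*B_t) dt + (9*B_t^2) dB_t.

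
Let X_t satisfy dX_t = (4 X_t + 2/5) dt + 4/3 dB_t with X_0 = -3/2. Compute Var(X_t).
Var(X_t) = 2*exp(8*t)/9 - 2/9

The variance V(t) = Var(X_t) satisfies V'(t) = 2 a V(t) + c^2 with V(0) = 0 (drift coefficient is linear in X, diffusion is constant). With a = 4, c = 4/3, the solution is
  V(t) = (c^2 / (2 a)) * (exp(2 a t) - 1)
       = ((4/3)^2 / (2*4)) * (exp(8 t) - 1)
       = 2*exp(8*t)/9 - 2/9.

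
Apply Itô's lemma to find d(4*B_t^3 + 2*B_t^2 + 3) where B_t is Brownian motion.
d(4*B_t^3 + 2*B_t^2 + 3) = (12*B_t + 2) dt + (4*B_t*(3*B_t + 1)) dB_t

Itô's formula for f(B_t) gives d f(B_t) = f'(B_t) dB_t + (1/2) f''(B_t) dt. Compute derivatives of f(x) = 4*x^3 + 2*x^2 + 3:
  f'(x)  = 4*x*(3*x + 1)
  f''(x) = 24*x + 4
Substitute x = B_t and multiply the f'' term by 1/2:
  drift     = (1/2) * (24*x + 4) evaluated at B_t = 12*B_t + 2
  diffusion = (4*x*(3*x + 1)) evaluated at B_t = 4*B_t*(3*B_t + 1)
Therefore d(4*B_t^3 + 2*B_t^2 + 3) = (12*B_t + 2) dt + (4*B_t*(3*B_t + 1)) dB_t.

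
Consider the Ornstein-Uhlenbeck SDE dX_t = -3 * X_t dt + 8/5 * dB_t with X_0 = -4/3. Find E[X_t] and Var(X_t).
E[X_t] = -4*exp(-3*t)/3; Var(X_t) = 32/75 - 32*exp(-6*t)/75

The OU SDE dX = -theta X dt + sigma dB admits the integrating factor exp(theta t): d(exp(theta t) X_t) = sigma exp(theta t) dB_t. Integrating from 0 to t:
  X_t = x_0 * exp(-theta t) + sigma * int_0^t exp(-theta (t-s)) dB_s.
The Itô integral has mean 0 and (by the Itô isometry) variance sigma^2 * int_0^t exp(-2 theta (t - s)) ds = sigma^2 * (1 - exp(-2 theta t)) / (2 theta).
With theta = 3, sigma = 8/5, x_0 = -4/3:
  E[X_t] = -4/3 * exp(-3 t) = -4*exp(-3*t)/3
  Var(X_t) = (8/5)^2 * (1 - exp(-2*3 t)) / (2 * 3) = 32/75 - 32*exp(-6*t)/75.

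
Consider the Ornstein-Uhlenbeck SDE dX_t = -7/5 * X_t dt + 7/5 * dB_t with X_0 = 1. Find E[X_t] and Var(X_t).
E[X_t] = exp(-7*t/5); Var(X_t) = 7/10 - 7*exp(-14*t/5)/10

The OU SDE dX = -theta X dt + sigma dB admits the integrating factor exp(theta t): d(exp(theta t) X_t) = sigma exp(theta t) dB_t. Integrating from 0 to t:
  X_t = x_0 * exp(-theta t) + sigma * int_0^t exp(-theta (t-s)) dB_s.
The Itô integral has mean 0 and (by the Itô isometry) variance sigma^2 * int_0^t exp(-2 theta (t - s)) ds = sigma^2 * (1 - exp(-2 theta t)) / (2 theta).
With theta = 7/5, sigma = 7/5, x_0 = 1:
  E[X_t] = 1 * exp(-7/5 t) = exp(-7*t/5)
  Var(X_t) = (7/5)^2 * (1 - exp(-2*7/5 t)) / (2 * 7/5) = 7/10 - 7*exp(-14*t/5)/10.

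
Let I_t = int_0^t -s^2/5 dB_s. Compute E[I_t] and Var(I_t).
E[I_t] = 0; Var(I_t) = t^5/125

The Itô integral of a deterministic integrand f(s) has mean 0 because each increment f(s) * (B_{s+ds} - B_s) has mean 0. By the Itô isometry:
  Var( int_0^t f(s) dB_s ) = E[ (int_0^t f(s) dB_s)^2 ] = int_0^t f(s)^2 ds.
Here f(s) = -s^2/5, so f(s)^2 = s^4/25. Integrate:
  int_0^t (s^4/25) ds = t^5/125.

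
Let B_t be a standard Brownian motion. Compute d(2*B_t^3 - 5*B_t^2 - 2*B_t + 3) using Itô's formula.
d(2*B_t^3 - 5*B_t^2 - 2*B_t + 3) = (6*B_t - 5) dt + (6*B_t^2 - 10*B_t - 2) dB_t

Itô's formula for f(B_t) gives d f(B_t) = f'(B_t) dB_t + (1/2) f''(B_t) dt. Compute derivatives of f(x) = 2*x^3 - 5*x^2 - 2*x + 3:
  f'(x)  = 6*x^2 - 10*x - 2
  f''(x) = 12*x - 10
Substitute x = B_t and multiply the f'' term by 1/2:
  drift     = (1/2) * (12*x - 10) evaluated at B_t = 6*B_t - 5
  diffusion = (6*x^2 - 10*x - 2) evaluated at B_t = 6*B_t^2 - 10*B_t - 2
Therefore d(2*B_t^3 - 5*B_t^2 - 2*B_t + 3) = (6*B_t - 5) dt + (6*B_t^2 - 10*B_t - 2) dB_t.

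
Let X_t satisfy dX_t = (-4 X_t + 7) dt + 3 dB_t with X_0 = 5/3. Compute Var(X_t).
Var(X_t) = 9/8 - 9*exp(-8*t)/8

The variance V(t) = Var(X_t) satisfies V'(t) = 2 a V(t) + c^2 with V(0) = 0 (drift coefficient is linear in X, diffusion is constant). With a = -4, c = 3, the solution is
  V(t) = (c^2 / (2 a)) * (exp(2 a t) - 1)
       = (3^2 / (2*(-4))) * (exp((-8) t) - 1)
       = 9/8 - 9*exp(-8*t)/8.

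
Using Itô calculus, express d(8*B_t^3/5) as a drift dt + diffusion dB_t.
d(8*B_t^3/5) = (24*B_t/5) dt + (24*B_t^2/5) dB_t

Itô's formula for f(B_t) gives d f(B_t) = f'(B_t) dB_t + (1/2) f''(B_t) dt. Compute derivatives of f(x) = 8*x^3/5:
  f'(x)  = 24*x^2/5
  f''(x) = 48*x/5
Substitute x = B_t and multiply the f'' term by 1/2:
  drift     = (1/2) * (48*x/5) evaluated at B_t = 24*B_t/5
  diffusion = (24*x^2/5) evaluated at B_t = 24*B_t^2/5
Therefore d(8*B_t^3/5) = (24*B_t/5) dt + (24*B_t^2/5) dB_t.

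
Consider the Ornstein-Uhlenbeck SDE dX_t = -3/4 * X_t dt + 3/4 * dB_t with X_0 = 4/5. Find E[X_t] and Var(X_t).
E[X_t] = 4*exp(-3*t/4)/5; Var(X_t) = 3/8 - 3*exp(-3*t/2)/8

The OU SDE dX = -theta X dt + sigma dB admits the integrating factor exp(theta t): d(exp(theta t) X_t) = sigma exp(theta t) dB_t. Integrating from 0 to t:
  X_t = x_0 * exp(-theta t) + sigma * int_0^t exp(-theta (t-s)) dB_s.
The Itô integral has mean 0 and (by the Itô isometry) variance sigma^2 * int_0^t exp(-2 theta (t - s)) ds = sigma^2 * (1 - exp(-2 theta t)) / (2 theta).
With theta = 3/4, sigma = 3/4, x_0 = 4/5:
  E[X_t] = 4/5 * exp(-3/4 t) = 4*exp(-3*t/4)/5
  Var(X_t) = (3/4)^2 * (1 - exp(-2*3/4 t)) / (2 * 3/4) = 3/8 - 3*exp(-3*t/2)/8.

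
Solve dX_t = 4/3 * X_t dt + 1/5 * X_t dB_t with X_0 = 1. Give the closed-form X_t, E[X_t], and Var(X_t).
X_t = 1 * exp((197/150) t + (1/5) B_t); E[X_t] = exp(4*t/3); Var(X_t) = (exp(t/25) - 1)*exp(8*t/3)

For GBM dX = mu X dt + sigma X dB with X_0 = x_0, apply Itô to Y = log X: dY = (mu - sigma^2/2) dt + sigma dB, so Y_t = log(x_0) + (mu - sigma^2/2) t + sigma B_t and hence X_t = x_0 * exp((mu - sigma^2/2) t + sigma B_t).
With mu = 4/3, sigma = 1/5, x_0 = 1, this gives:
  X_t = 1 * exp((197/150) * t + (1/5) * B_t).
Since sigma*B_t ~ Normal(0, sigma^2 t), E[exp(sigma*B_t)] = exp(sigma^2 t / 2); so E[X_t] = x_0 * exp((mu - sigma^2/2) t) * exp(sigma^2 t / 2) = x_0 * exp(mu t) = exp(4*t/3).
Var(X_t) = E[X_t^2] - (E[X_t])^2 = x_0^2 * exp(2 mu t) * (exp(sigma^2 t) - 1) = (exp(t/25) - 1)*exp(8*t/3).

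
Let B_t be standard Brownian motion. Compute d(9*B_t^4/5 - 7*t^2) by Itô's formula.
d(9*B_t^4/5 - 7*t^2) = (54*B_t^2/5 - 14*t) dt + (36*B_t^3/5) dB_t

Itô's formula for f(t, x): d f(t, B_t) = (f_t + (1/2) f_xx) dt + f_x dB_t. Compute partials of f(t, x) = -7*t^2 + 9*x^4/5:
  f_t(t,x)  = -14*t
  f_x(t,x)  = 36*x^3/5
  f_xx(t,x) = 108*x^2/5
Assemble drift = f_t + (1/2) f_xx = -14*t + 54*x^2/5 and diffusion = f_x = 36*x^3/5. Substituting x = B_t:
  d(9*B_t^4/5 - 7*t^2) = (54*B_t^2/5 - 14*t) dt + (36*B_t^3/5) dB_t.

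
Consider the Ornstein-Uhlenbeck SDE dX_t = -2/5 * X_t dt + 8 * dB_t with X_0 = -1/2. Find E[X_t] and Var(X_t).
E[X_t] = -exp(-2*t/5)/2; Var(X_t) = 80 - 80*exp(-4*t/5)

The OU SDE dX = -theta X dt + sigma dB admits the integrating factor exp(theta t): d(exp(theta t) X_t) = sigma exp(theta t) dB_t. Integrating from 0 to t:
  X_t = x_0 * exp(-theta t) + sigma * int_0^t exp(-theta (t-s)) dB_s.
The Itô integral has mean 0 and (by the Itô isometry) variance sigma^2 * int_0^t exp(-2 theta (t - s)) ds = sigma^2 * (1 - exp(-2 theta t)) / (2 theta).
With theta = 2/5, sigma = 8, x_0 = -1/2:
  E[X_t] = -1/2 * exp(-2/5 t) = -exp(-2*t/5)/2
  Var(X_t) = (8)^2 * (1 - exp(-2*2/5 t)) / (2 * 2/5) = 80 - 80*exp(-4*t/5).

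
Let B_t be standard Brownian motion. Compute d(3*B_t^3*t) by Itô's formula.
d(3*B_t^3*t) = (3*B_t*(B_t^2 + 3*t)) dt + (9*B_t^2*t) dB_t

Itô's formula for f(t, x): d f(t, B_t) = (f_t + (1/2) f_xx) dt + f_x dB_t. Compute partials of f(t, x) = 3*t*x^3:
  f_t(t,x)  = 3*x^3
  f_x(t,x)  = 9*t*x^2
  f_xx(t,x) = 18*t*x
Assemble drift = f_t + (1/2) f_xx = 3*x*(3*t + x^2) and diffusion = f_x = 9*t*x^2. Substituting x = B_t:
  d(3*B_t^3*t) = (3*B_t*(B_t^2 + 3*t)) dt + (9*B_t^2*t) dB_t.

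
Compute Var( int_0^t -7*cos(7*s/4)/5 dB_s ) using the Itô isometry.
Var = 49*t/50 + 7*sin(7*t/2)/25

The Itô integral of a deterministic integrand f(s) has mean 0 because each increment f(s) * (B_{s+ds} - B_s) has mean 0. By the Itô isometry:
  Var( int_0^t f(s) dB_s ) = E[ (int_0^t f(s) dB_s)^2 ] = int_0^t f(s)^2 ds.
Here f(s) = -7*cos(7*s/4)/5, so f(s)^2 = 49*cos(7*s/4)^2/25. Integrate:
  int_0^t (49*cos(7*s/4)^2/25) ds = 49*t/50 + 7*sin(7*t/2)/25.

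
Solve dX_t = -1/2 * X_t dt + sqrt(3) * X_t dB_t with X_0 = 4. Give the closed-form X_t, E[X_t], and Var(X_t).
X_t = 4 * exp((-2) t + (sqrt(3)) B_t); E[X_t] = 4*exp(-t/2); Var(X_t) = (16*exp(3*t) - 16)*exp(-t)

For GBM dX = mu X dt + sigma X dB with X_0 = x_0, apply Itô to Y = log X: dY = (mu - sigma^2/2) dt + sigma dB, so Y_t = log(x_0) + (mu - sigma^2/2) t + sigma B_t and hence X_t = x_0 * exp((mu - sigma^2/2) t + sigma B_t).
With mu = -1/2, sigma = sqrt(3), x_0 = 4, this gives:
  X_t = 4 * exp((-2) * t + (sqrt(3)) * B_t).
Since sigma*B_t ~ Normal(0, sigma^2 t), E[exp(sigma*B_t)] = exp(sigma^2 t / 2); so E[X_t] = x_0 * exp((mu - sigma^2/2) t) * exp(sigma^2 t / 2) = x_0 * exp(mu t) = 4*exp(-t/2).
Var(X_t) = E[X_t^2] - (E[X_t])^2 = x_0^2 * exp(2 mu t) * (exp(sigma^2 t) - 1) = (16*exp(3*t) - 16)*exp(-t).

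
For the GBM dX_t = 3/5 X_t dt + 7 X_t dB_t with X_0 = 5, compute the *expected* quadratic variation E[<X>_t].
E[<X>_t] = 6125*exp(251*t/5)/251 - 6125/251

<X>_t = int_0^t (7 * X_s)^2 ds. Taking expectation inside the integral: E[<X>_t] = 7^2 * int_0^t E[X_s^2] ds. For GBM, E[X_s^2] = x_0^2 * exp((2 mu + sigma^2) s). Integrating:
  E[<X>_t] = 7^2 * 5^2 * (exp((2*(3/5) + 7^2) t) - 1) / (2*(3/5) + 7^2)
           = 7^2 * 5^2 * (exp((251/5) t) - 1) / (251/5) = 6125*exp(251*t/5)/251 - 6125/251.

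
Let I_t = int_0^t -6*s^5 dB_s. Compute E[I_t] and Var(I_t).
E[I_t] = 0; Var(I_t) = 36*t^11/11

The Itô integral of a deterministic integrand f(s) has mean 0 because each increment f(s) * (B_{s+ds} - B_s) has mean 0. By the Itô isometry:
  Var( int_0^t f(s) dB_s ) = E[ (int_0^t f(s) dB_s)^2 ] = int_0^t f(s)^2 ds.
Here f(s) = -6*s^5, so f(s)^2 = 36*s^10. Integrate:
  int_0^t (36*s^10) ds = 36*t^11/11.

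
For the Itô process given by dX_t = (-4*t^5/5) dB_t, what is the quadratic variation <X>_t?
<X>_t = 16*t^11/275

For an Itô process dX_t = a(t) dt + b(t) dB_t, the quadratic variation is <X>_t = int_0^t b(s)^2 ds (the drift term does not contribute). Here b(s) = -4*s^5/5, so
  b(s)^2 = 16*s^10/25.
Integrating from 0 to t:
  <X>_t = int_0^t (16*s^10/25) ds = 16*t^11/275.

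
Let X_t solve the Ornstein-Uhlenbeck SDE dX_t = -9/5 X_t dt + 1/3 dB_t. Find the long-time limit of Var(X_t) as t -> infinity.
lim Var(X_t) = 5/162

The OU SDE dX = -theta X dt + sigma dB admits the integrating factor exp(theta t): d(exp(theta t) X_t) = sigma exp(theta t) dB_t. Integrating from 0 to t gives X_t = x_0 * exp(-theta t) + sigma * int_0^t exp(-theta (t-s)) dB_s for any initial x_0. The Itô integral has variance (by the Itô isometry) sigma^2 * int_0^t exp(-2 theta (t - s)) ds = sigma^2 * (1 - exp(-2 theta t)) / (2 theta), independent of x_0.
With theta = 9/5, sigma = 1/3:
  Var(X_t) = (1/3)^2 * (1 - exp(-2*9/5 t)) / (2 * 9/5) = 5/162 - 5*exp(-18*t/5)/162.
As t -> infinity, exp(-2*9/5 t) -> 0, so the stationary variance is sigma^2 / (2 theta) = 5/162.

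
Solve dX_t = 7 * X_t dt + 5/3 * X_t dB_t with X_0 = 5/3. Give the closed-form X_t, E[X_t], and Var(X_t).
X_t = 5/3 * exp((101/18) t + (5/3) B_t); E[X_t] = 5*exp(7*t)/3; Var(X_t) = 25*(exp(25*t/9) - 1)*exp(14*t)/9

For GBM dX = mu X dt + sigma X dB with X_0 = x_0, apply Itô to Y = log X: dY = (mu - sigma^2/2) dt + sigma dB, so Y_t = log(x_0) + (mu - sigma^2/2) t + sigma B_t and hence X_t = x_0 * exp((mu - sigma^2/2) t + sigma B_t).
With mu = 7, sigma = 5/3, x_0 = 5/3, this gives:
  X_t = 5/3 * exp((101/18) * t + (5/3) * B_t).
Since sigma*B_t ~ Normal(0, sigma^2 t), E[exp(sigma*B_t)] = exp(sigma^2 t / 2); so E[X_t] = x_0 * exp((mu - sigma^2/2) t) * exp(sigma^2 t / 2) = x_0 * exp(mu t) = 5*exp(7*t)/3.
Var(X_t) = E[X_t^2] - (E[X_t])^2 = x_0^2 * exp(2 mu t) * (exp(sigma^2 t) - 1) = 25*(exp(25*t/9) - 1)*exp(14*t)/9.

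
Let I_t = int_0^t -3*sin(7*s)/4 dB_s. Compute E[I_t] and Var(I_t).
E[I_t] = 0; Var(I_t) = 9*t/32 - 9*sin(14*t)/448

The Itô integral of a deterministic integrand f(s) has mean 0 because each increment f(s) * (B_{s+ds} - B_s) has mean 0. By the Itô isometry:
  Var( int_0^t f(s) dB_s ) = E[ (int_0^t f(s) dB_s)^2 ] = int_0^t f(s)^2 ds.
Here f(s) = -3*sin(7*s)/4, so f(s)^2 = 9*sin(7*s)^2/16. Integrate:
  int_0^t (9*sin(7*s)^2/16) ds = 9*t/32 - 9*sin(14*t)/448.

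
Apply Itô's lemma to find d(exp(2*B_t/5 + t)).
d(exp(2*B_t/5 + t)) = (27*exp(2*B_t/5 + t)/25) dt + (2*exp(2*B_t/5 + t)/5) dB_t

Itô's formula for f(t, x): d f(t, B_t) = (f_t + (1/2) f_xx) dt + f_x dB_t. Compute partials of f(t, x) = exp(t + 2*x/5):
  f_t(t,x)  = exp(t + 2*x/5)
  f_x(t,x)  = 2*exp(t + 2*x/5)/5
  f_xx(t,x) = 4*exp(t + 2*x/5)/25
Assemble drift = f_t + (1/2) f_xx = 27*exp(t + 2*x/5)/25 and diffusion = f_x = 2*exp(t + 2*x/5)/5. Substituting x = B_t:
  d(exp(2*B_t/5 + t)) = (27*exp(2*B_t/5 + t)/25) dt + (2*exp(2*B_t/5 + t)/5) dB_t.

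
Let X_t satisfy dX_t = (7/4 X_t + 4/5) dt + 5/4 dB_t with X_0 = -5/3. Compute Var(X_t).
Var(X_t) = 25*exp(7*t/2)/56 - 25/56

The variance V(t) = Var(X_t) satisfies V'(t) = 2 a V(t) + c^2 with V(0) = 0 (drift coefficient is linear in X, diffusion is constant). With a = 7/4, c = 5/4, the solution is
  V(t) = (c^2 / (2 a)) * (exp(2 a t) - 1)
       = ((5/4)^2 / (2*(7/4))) * (exp((7/2) t) - 1)
       = 25*exp(7*t/2)/56 - 25/56.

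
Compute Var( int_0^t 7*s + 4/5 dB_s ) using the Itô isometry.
Var = t*(1225*t^2 + 420*t + 48)/75

The Itô integral of a deterministic integrand f(s) has mean 0 because each increment f(s) * (B_{s+ds} - B_s) has mean 0. By the Itô isometry:
  Var( int_0^t f(s) dB_s ) = E[ (int_0^t f(s) dB_s)^2 ] = int_0^t f(s)^2 ds.
Here f(s) = 7*s + 4/5, so f(s)^2 = (35*s + 4)^2/25. Integrate:
  int_0^t ((35*s + 4)^2/25) ds = t*(1225*t^2 + 420*t + 48)/75.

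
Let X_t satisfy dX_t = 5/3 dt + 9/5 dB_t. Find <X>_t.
<X>_t = 81*t/25

For an Itô process dX_t = a(t) dt + b(t) dB_t, the quadratic variation is <X>_t = int_0^t b(s)^2 ds (the drift term does not contribute). Here b(s) = 9/5, so
  b(s)^2 = 81/25.
Integrating from 0 to t:
  <X>_t = int_0^t (81/25) ds = 81*t/25.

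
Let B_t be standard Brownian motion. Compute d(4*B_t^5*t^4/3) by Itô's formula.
d(4*B_t^5*t^4/3) = (8*B_t^3*t^3*(2*B_t^2 + 5*t)/3) dt + (20*B_t^4*t^4/3) dB_t

Itô's formula for f(t, x): d f(t, B_t) = (f_t + (1/2) f_xx) dt + f_x dB_t. Compute partials of f(t, x) = 4*t^4*x^5/3:
  f_t(t,x)  = 16*t^3*x^5/3
  f_x(t,x)  = 20*t^4*x^4/3
  f_xx(t,x) = 80*t^4*x^3/3
Assemble drift = f_t + (1/2) f_xx = 8*t^3*x^3*(5*t + 2*x^2)/3 and diffusion = f_x = 20*t^4*x^4/3. Substituting x = B_t:
  d(4*B_t^5*t^4/3) = (8*B_t^3*t^3*(2*B_t^2 + 5*t)/3) dt + (20*B_t^4*t^4/3) dB_t.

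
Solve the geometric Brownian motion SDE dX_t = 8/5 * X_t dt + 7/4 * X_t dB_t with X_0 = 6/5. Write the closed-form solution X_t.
X_t = 6/5 * exp((11/160) * t + (7/4) * B_t)

For GBM dX = mu X dt + sigma X dB with X_0 = x_0, apply Itô to Y = log X: dY = (mu - sigma^2/2) dt + sigma dB, so Y_t = log(x_0) + (mu - sigma^2/2) t + sigma B_t and hence X_t = x_0 * exp((mu - sigma^2/2) t + sigma B_t).
With mu = 8/5, sigma = 7/4, x_0 = 6/5, this gives:
  X_t = 6/5 * exp((11/160) * t + (7/4) * B_t).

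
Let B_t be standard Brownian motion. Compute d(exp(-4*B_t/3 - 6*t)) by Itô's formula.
d(exp(-4*B_t/3 - 6*t)) = (-46*exp(-4*B_t/3 - 6*t)/9) dt + (-4*exp(-4*B_t/3 - 6*t)/3) dB_t

Itô's formula for f(t, x): d f(t, B_t) = (f_t + (1/2) f_xx) dt + f_x dB_t. Compute partials of f(t, x) = exp(-6*t - 4*x/3):
  f_t(t,x)  = -6*exp(-6*t - 4*x/3)
  f_x(t,x)  = -4*exp(-6*t - 4*x/3)/3
  f_xx(t,x) = 16*exp(-6*t - 4*x/3)/9
Assemble drift = f_t + (1/2) f_xx = -46*exp(-6*t - 4*x/3)/9 and diffusion = f_x = -4*exp(-6*t - 4*x/3)/3. Substituting x = B_t:
  d(exp(-4*B_t/3 - 6*t)) = (-46*exp(-4*B_t/3 - 6*t)/9) dt + (-4*exp(-4*B_t/3 - 6*t)/3) dB_t.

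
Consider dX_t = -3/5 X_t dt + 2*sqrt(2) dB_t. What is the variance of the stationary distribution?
lim Var(X_t) = 20/3

The OU SDE dX = -theta X dt + sigma dB admits the integrating factor exp(theta t): d(exp(theta t) X_t) = sigma exp(theta t) dB_t. Integrating from 0 to t gives X_t = x_0 * exp(-theta t) + sigma * int_0^t exp(-theta (t-s)) dB_s for any initial x_0. The Itô integral has variance (by the Itô isometry) sigma^2 * int_0^t exp(-2 theta (t - s)) ds = sigma^2 * (1 - exp(-2 theta t)) / (2 theta), independent of x_0.
With theta = 3/5, sigma = 2*sqrt(2):
  Var(X_t) = (2*sqrt(2))^2 * (1 - exp(-2*3/5 t)) / (2 * 3/5) = 20/3 - 20*exp(-6*t/5)/3.
As t -> infinity, exp(-2*3/5 t) -> 0, so the stationary variance is sigma^2 / (2 theta) = 20/3.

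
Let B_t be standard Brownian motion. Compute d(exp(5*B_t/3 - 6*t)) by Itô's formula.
d(exp(5*B_t/3 - 6*t)) = (-83*exp(5*B_t/3 - 6*t)/18) dt + (5*exp(5*B_t/3 - 6*t)/3) dB_t

Itô's formula for f(t, x): d f(t, B_t) = (f_t + (1/2) f_xx) dt + f_x dB_t. Compute partials of f(t, x) = exp(-6*t + 5*x/3):
  f_t(t,x)  = -6*exp(-6*t + 5*x/3)
  f_x(t,x)  = 5*exp(-6*t + 5*x/3)/3
  f_xx(t,x) = 25*exp(-6*t + 5*x/3)/9
Assemble drift = f_t + (1/2) f_xx = -83*exp(-6*t + 5*x/3)/18 and diffusion = f_x = 5*exp(-6*t + 5*x/3)/3. Substituting x = B_t:
  d(exp(5*B_t/3 - 6*t)) = (-83*exp(5*B_t/3 - 6*t)/18) dt + (5*exp(5*B_t/3 - 6*t)/3) dB_t.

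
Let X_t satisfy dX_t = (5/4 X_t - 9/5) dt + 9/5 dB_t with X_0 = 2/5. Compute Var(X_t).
Var(X_t) = 162*exp(5*t/2)/125 - 162/125

The variance V(t) = Var(X_t) satisfies V'(t) = 2 a V(t) + c^2 with V(0) = 0 (drift coefficient is linear in X, diffusion is constant). With a = 5/4, c = 9/5, the solution is
  V(t) = (c^2 / (2 a)) * (exp(2 a t) - 1)
       = ((9/5)^2 / (2*(5/4))) * (exp((5/2) t) - 1)
       = 162*exp(5*t/2)/125 - 162/125.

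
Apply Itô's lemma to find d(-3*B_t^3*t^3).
d(-3*B_t^3*t^3) = (9*B_t*t^2*(-B_t^2 - t)) dt + (-9*B_t^2*t^3) dB_t

Itô's formula for f(t, x): d f(t, B_t) = (f_t + (1/2) f_xx) dt + f_x dB_t. Compute partials of f(t, x) = -3*t^3*x^3:
  f_t(t,x)  = -9*t^2*x^3
  f_x(t,x)  = -9*t^3*x^2
  f_xx(t,x) = -18*t^3*x
Assemble drift = f_t + (1/2) f_xx = 9*t^2*x*(-t - x^2) and diffusion = f_x = -9*t^3*x^2. Substituting x = B_t:
  d(-3*B_t^3*t^3) = (9*B_t*t^2*(-B_t^2 - t)) dt + (-9*B_t^2*t^3) dB_t.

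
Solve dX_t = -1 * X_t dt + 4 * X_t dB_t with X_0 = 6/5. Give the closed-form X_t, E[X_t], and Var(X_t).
X_t = 6/5 * exp((-9) t + (4) B_t); E[X_t] = 6*exp(-t)/5; Var(X_t) = (36*exp(16*t) - 36)*exp(-2*t)/25

For GBM dX = mu X dt + sigma X dB with X_0 = x_0, apply Itô to Y = log X: dY = (mu - sigma^2/2) dt + sigma dB, so Y_t = log(x_0) + (mu - sigma^2/2) t + sigma B_t and hence X_t = x_0 * exp((mu - sigma^2/2) t + sigma B_t).
With mu = -1, sigma = 4, x_0 = 6/5, this gives:
  X_t = 6/5 * exp((-9) * t + (4) * B_t).
Since sigma*B_t ~ Normal(0, sigma^2 t), E[exp(sigma*B_t)] = exp(sigma^2 t / 2); so E[X_t] = x_0 * exp((mu - sigma^2/2) t) * exp(sigma^2 t / 2) = x_0 * exp(mu t) = 6*exp(-t)/5.
Var(X_t) = E[X_t^2] - (E[X_t])^2 = x_0^2 * exp(2 mu t) * (exp(sigma^2 t) - 1) = (36*exp(16*t) - 36)*exp(-2*t)/25.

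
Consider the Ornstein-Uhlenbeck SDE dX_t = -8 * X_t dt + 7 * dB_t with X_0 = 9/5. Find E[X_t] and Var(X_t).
E[X_t] = 9*exp(-8*t)/5; Var(X_t) = 49/16 - 49*exp(-16*t)/16

The OU SDE dX = -theta X dt + sigma dB admits the integrating factor exp(theta t): d(exp(theta t) X_t) = sigma exp(theta t) dB_t. Integrating from 0 to t:
  X_t = x_0 * exp(-theta t) + sigma * int_0^t exp(-theta (t-s)) dB_s.
The Itô integral has mean 0 and (by the Itô isometry) variance sigma^2 * int_0^t exp(-2 theta (t - s)) ds = sigma^2 * (1 - exp(-2 theta t)) / (2 theta).
With theta = 8, sigma = 7, x_0 = 9/5:
  E[X_t] = 9/5 * exp(-8 t) = 9*exp(-8*t)/5
  Var(X_t) = (7)^2 * (1 - exp(-2*8 t)) / (2 * 8) = 49/16 - 49*exp(-16*t)/16.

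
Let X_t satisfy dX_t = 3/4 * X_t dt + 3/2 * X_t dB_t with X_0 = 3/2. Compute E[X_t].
E[X_t] = 3*exp(3*t/4)/2

For GBM dX = mu X dt + sigma X dB with X_0 = x_0, apply Itô to Y = log X: dY = (mu - sigma^2/2) dt + sigma dB, so Y_t = log(x_0) + (mu - sigma^2/2) t + sigma B_t and hence X_t = x_0 * exp((mu - sigma^2/2) t + sigma B_t).
With mu = 3/4, sigma = 3/2, x_0 = 3/2, this gives:
  X_t = 3/2 * exp((-3/8) * t + (3/2) * B_t).
Since sigma*B_t ~ Normal(0, sigma^2 t), E[exp(sigma*B_t)] = exp(sigma^2 t / 2); so E[X_t] = x_0 * exp((mu - sigma^2/2) t) * exp(sigma^2 t / 2) = x_0 * exp(mu t) = 3*exp(3*t/4)/2.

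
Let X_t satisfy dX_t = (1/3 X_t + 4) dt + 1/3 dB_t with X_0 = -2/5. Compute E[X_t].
E[X_t] = 58*exp(t/3)/5 - 12

Taking expectations and using E[dB_t] = 0, the mean m(t) = E[X_t] satisfies the ODE m'(t) = a m(t) + b with m(0) = x_0. With a = 1/3, b = 4, x_0 = -2/5, the solution is
  m(t) = x_0 * exp(a t) + (b/a) * (exp(a t) - 1)
       = (-2/5) * exp((1/3) t) + (4/(1/3)) * (exp((1/3) t) - 1)
       = 58*exp(t/3)/5 - 12.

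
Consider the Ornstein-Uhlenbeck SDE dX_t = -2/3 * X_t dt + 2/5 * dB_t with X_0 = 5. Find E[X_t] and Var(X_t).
E[X_t] = 5*exp(-2*t/3); Var(X_t) = 3/25 - 3*exp(-4*t/3)/25

The OU SDE dX = -theta X dt + sigma dB admits the integrating factor exp(theta t): d(exp(theta t) X_t) = sigma exp(theta t) dB_t. Integrating from 0 to t:
  X_t = x_0 * exp(-theta t) + sigma * int_0^t exp(-theta (t-s)) dB_s.
The Itô integral has mean 0 and (by the Itô isometry) variance sigma^2 * int_0^t exp(-2 theta (t - s)) ds = sigma^2 * (1 - exp(-2 theta t)) / (2 theta).
With theta = 2/3, sigma = 2/5, x_0 = 5:
  E[X_t] = 5 * exp(-2/3 t) = 5*exp(-2*t/3)
  Var(X_t) = (2/5)^2 * (1 - exp(-2*2/3 t)) / (2 * 2/3) = 3/25 - 3*exp(-4*t/3)/25.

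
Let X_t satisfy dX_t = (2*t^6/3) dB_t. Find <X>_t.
<X>_t = 4*t^13/117

For an Itô process dX_t = a(t) dt + b(t) dB_t, the quadratic variation is <X>_t = int_0^t b(s)^2 ds (the drift term does not contribute). Here b(s) = 2*s^6/3, so
  b(s)^2 = 4*s^12/9.
Integrating from 0 to t:
  <X>_t = int_0^t (4*s^12/9) ds = 4*t^13/117.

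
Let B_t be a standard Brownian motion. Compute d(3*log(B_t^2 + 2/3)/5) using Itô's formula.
d(3*log(B_t^2 + 2/3)/5) = (9*(2 - 3*B_t^2)/(5*(3*B_t^2 + 2)^2)) dt + (18*B_t/(5*(3*B_t^2 + 2))) dB_t

Itô's formula for f(B_t) gives d f(B_t) = f'(B_t) dB_t + (1/2) f''(B_t) dt. Compute derivatives of f(x) = 3*log(x^2 + 2/3)/5:
  f'(x)  = 18*x/(5*(3*x^2 + 2))
  f''(x) = 18*(2 - 3*x^2)/(5*(3*x^2 + 2)^2)
Substitute x = B_t and multiply the f'' term by 1/2:
  drift     = (1/2) * (18*(2 - 3*x^2)/(5*(3*x^2 + 2)^2)) evaluated at B_t = 9*(2 - 3*B_t^2)/(5*(3*B_t^2 + 2)^2)
  diffusion = (18*x/(5*(3*x^2 + 2))) evaluated at B_t = 18*B_t/(5*(3*B_t^2 + 2))
Therefore d(3*log(B_t^2 + 2/3)/5) = (9*(2 - 3*B_t^2)/(5*(3*B_t^2 + 2)^2)) dt + (18*B_t/(5*(3*B_t^2 + 2))) dB_t.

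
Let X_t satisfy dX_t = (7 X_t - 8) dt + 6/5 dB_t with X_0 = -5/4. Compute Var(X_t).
Var(X_t) = 18*exp(14*t)/175 - 18/175

The variance V(t) = Var(X_t) satisfies V'(t) = 2 a V(t) + c^2 with V(0) = 0 (drift coefficient is linear in X, diffusion is constant). With a = 7, c = 6/5, the solution is
  V(t) = (c^2 / (2 a)) * (exp(2 a t) - 1)
       = ((6/5)^2 / (2*7)) * (exp(14 t) - 1)
       = 18*exp(14*t)/175 - 18/175.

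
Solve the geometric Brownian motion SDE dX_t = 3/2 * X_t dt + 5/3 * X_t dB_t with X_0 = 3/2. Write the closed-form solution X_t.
X_t = 3/2 * exp((1/9) * t + (5/3) * B_t)

For GBM dX = mu X dt + sigma X dB with X_0 = x_0, apply Itô to Y = log X: dY = (mu - sigma^2/2) dt + sigma dB, so Y_t = log(x_0) + (mu - sigma^2/2) t + sigma B_t and hence X_t = x_0 * exp((mu - sigma^2/2) t + sigma B_t).
With mu = 3/2, sigma = 5/3, x_0 = 3/2, this gives:
  X_t = 3/2 * exp((1/9) * t + (5/3) * B_t).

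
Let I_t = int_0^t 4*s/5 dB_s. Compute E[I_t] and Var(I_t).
E[I_t] = 0; Var(I_t) = 16*t^3/75

The Itô integral of a deterministic integrand f(s) has mean 0 because each increment f(s) * (B_{s+ds} - B_s) has mean 0. By the Itô isometry:
  Var( int_0^t f(s) dB_s ) = E[ (int_0^t f(s) dB_s)^2 ] = int_0^t f(s)^2 ds.
Here f(s) = 4*s/5, so f(s)^2 = 16*s^2/25. Integrate:
  int_0^t (16*s^2/25) ds = 16*t^3/75.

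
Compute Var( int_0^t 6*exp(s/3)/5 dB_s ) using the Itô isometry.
Var = 54*exp(2*t/3)/25 - 54/25

The Itô integral of a deterministic integrand f(s) has mean 0 because each increment f(s) * (B_{s+ds} - B_s) has mean 0. By the Itô isometry:
  Var( int_0^t f(s) dB_s ) = E[ (int_0^t f(s) dB_s)^2 ] = int_0^t f(s)^2 ds.
Here f(s) = 6*exp(s/3)/5, so f(s)^2 = 36*exp(2*s/3)/25. Integrate:
  int_0^t (36*exp(2*s/3)/25) ds = 54*exp(2*t/3)/25 - 54/25.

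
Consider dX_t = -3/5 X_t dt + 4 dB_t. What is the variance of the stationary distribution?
lim Var(X_t) = 40/3

The OU SDE dX = -theta X dt + sigma dB admits the integrating factor exp(theta t): d(exp(theta t) X_t) = sigma exp(theta t) dB_t. Integrating from 0 to t gives X_t = x_0 * exp(-theta t) + sigma * int_0^t exp(-theta (t-s)) dB_s for any initial x_0. The Itô integral has variance (by the Itô isometry) sigma^2 * int_0^t exp(-2 theta (t - s)) ds = sigma^2 * (1 - exp(-2 theta t)) / (2 theta), independent of x_0.
With theta = 3/5, sigma = 4:
  Var(X_t) = (4)^2 * (1 - exp(-2*3/5 t)) / (2 * 3/5) = 40/3 - 40*exp(-6*t/5)/3.
As t -> infinity, exp(-2*3/5 t) -> 0, so the stationary variance is sigma^2 / (2 theta) = 40/3.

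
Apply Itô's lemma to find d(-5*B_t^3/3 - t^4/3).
d(-5*B_t^3/3 - t^4/3) = (-5*B_t - 4*t^3/3) dt + (-5*B_t^2) dB_t

Itô's formula for f(t, x): d f(t, B_t) = (f_t + (1/2) f_xx) dt + f_x dB_t. Compute partials of f(t, x) = -t^4/3 - 5*x^3/3:
  f_t(t,x)  = -4*t^3/3
  f_x(t,x)  = -5*x^2
  f_xx(t,x) = -10*x
Assemble drift = f_t + (1/2) f_xx = -4*t^3/3 - 5*x and diffusion = f_x = -5*x^2. Substituting x = B_t:
  d(-5*B_t^3/3 - t^4/3) = (-5*B_t - 4*t^3/3) dt + (-5*B_t^2) dB_t.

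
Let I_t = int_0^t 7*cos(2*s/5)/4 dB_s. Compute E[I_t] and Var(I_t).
E[I_t] = 0; Var(I_t) = 49*t/32 + 245*sin(4*t/5)/128

The Itô integral of a deterministic integrand f(s) has mean 0 because each increment f(s) * (B_{s+ds} - B_s) has mean 0. By the Itô isometry:
  Var( int_0^t f(s) dB_s ) = E[ (int_0^t f(s) dB_s)^2 ] = int_0^t f(s)^2 ds.
Here f(s) = 7*cos(2*s/5)/4, so f(s)^2 = 49*cos(2*s/5)^2/16. Integrate:
  int_0^t (49*cos(2*s/5)^2/16) ds = 49*t/32 + 245*sin(4*t/5)/128.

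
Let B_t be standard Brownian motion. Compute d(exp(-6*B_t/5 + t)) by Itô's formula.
d(exp(-6*B_t/5 + t)) = (43*exp(-6*B_t/5 + t)/25) dt + (-6*exp(-6*B_t/5 + t)/5) dB_t

Itô's formula for f(t, x): d f(t, B_t) = (f_t + (1/2) f_xx) dt + f_x dB_t. Compute partials of f(t, x) = exp(t - 6*x/5):
  f_t(t,x)  = exp(t - 6*x/5)
  f_x(t,x)  = -6*exp(t - 6*x/5)/5
  f_xx(t,x) = 36*exp(t - 6*x/5)/25
Assemble drift = f_t + (1/2) f_xx = 43*exp(t - 6*x/5)/25 and diffusion = f_x = -6*exp(t - 6*x/5)/5. Substituting x = B_t:
  d(exp(-6*B_t/5 + t)) = (43*exp(-6*B_t/5 + t)/25) dt + (-6*exp(-6*B_t/5 + t)/5) dB_t.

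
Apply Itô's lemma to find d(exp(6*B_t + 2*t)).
d(exp(6*B_t + 2*t)) = (20*exp(6*B_t + 2*t)) dt + (6*exp(6*B_t + 2*t)) dB_t

Itô's formula for f(t, x): d f(t, B_t) = (f_t + (1/2) f_xx) dt + f_x dB_t. Compute partials of f(t, x) = exp(2*t + 6*x):
  f_t(t,x)  = 2*exp(2*t + 6*x)
  f_x(t,x)  = 6*exp(2*t + 6*x)
  f_xx(t,x) = 36*exp(2*t + 6*x)
Assemble drift = f_t + (1/2) f_xx = 20*exp(2*t + 6*x) and diffusion = f_x = 6*exp(2*t + 6*x). Substituting x = B_t:
  d(exp(6*B_t + 2*t)) = (20*exp(6*B_t + 2*t)) dt + (6*exp(6*B_t + 2*t)) dB_t.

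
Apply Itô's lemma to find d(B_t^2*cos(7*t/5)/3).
d(B_t^2*cos(7*t/5)/3) = (-7*B_t^2*sin(7*t/5)/15 + cos(7*t/5)/3) dt + (2*B_t*cos(7*t/5)/3) dB_t

Itô's formula for f(t, x): d f(t, B_t) = (f_t + (1/2) f_xx) dt + f_x dB_t. Compute partials of f(t, x) = x^2*cos(7*t/5)/3:
  f_t(t,x)  = -7*x^2*sin(7*t/5)/15
  f_x(t,x)  = 2*x*cos(7*t/5)/3
  f_xx(t,x) = 2*cos(7*t/5)/3
Assemble drift = f_t + (1/2) f_xx = -7*x^2*sin(7*t/5)/15 + cos(7*t/5)/3 and diffusion = f_x = 2*x*cos(7*t/5)/3. Substituting x = B_t:
  d(B_t^2*cos(7*t/5)/3) = (-7*B_t^2*sin(7*t/5)/15 + cos(7*t/5)/3) dt + (2*B_t*cos(7*t/5)/3) dB_t.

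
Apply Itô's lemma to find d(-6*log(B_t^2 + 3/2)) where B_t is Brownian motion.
d(-6*log(B_t^2 + 3/2)) = (12*(2*B_t^2 - 3)/(2*B_t^2 + 3)^2) dt + (-24*B_t/(2*B_t^2 + 3)) dB_t

Itô's formula for f(B_t) gives d f(B_t) = f'(B_t) dB_t + (1/2) f''(B_t) dt. Compute derivatives of f(x) = -6*log(x^2 + 3/2):
  f'(x)  = -24*x/(2*x^2 + 3)
  f''(x) = 24*(2*x^2 - 3)/(2*x^2 + 3)^2
Substitute x = B_t and multiply the f'' term by 1/2:
  drift     = (1/2) * (24*(2*x^2 - 3)/(2*x^2 + 3)^2) evaluated at B_t = 12*(2*B_t^2 - 3)/(2*B_t^2 + 3)^2
  diffusion = (-24*x/(2*x^2 + 3)) evaluated at B_t = -24*B_t/(2*B_t^2 + 3)
Therefore d(-6*log(B_t^2 + 3/2)) = (12*(2*B_t^2 - 3)/(2*B_t^2 + 3)^2) dt + (-24*B_t/(2*B_t^2 + 3)) dB_t.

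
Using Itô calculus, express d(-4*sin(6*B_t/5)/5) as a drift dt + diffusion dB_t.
d(-4*sin(6*B_t/5)/5) = (72*sin(6*B_t/5)/125) dt + (-24*cos(6*B_t/5)/25) dB_t

Itô's formula for f(B_t) gives d f(B_t) = f'(B_t) dB_t + (1/2) f''(B_t) dt. Compute derivatives of f(x) = -4*sin(6*x/5)/5:
  f'(x)  = -24*cos(6*x/5)/25
  f''(x) = 144*sin(6*x/5)/125
Substitute x = B_t and multiply the f'' term by 1/2:
  drift     = (1/2) * (144*sin(6*x/5)/125) evaluated at B_t = 72*sin(6*B_t/5)/125
  diffusion = (-24*cos(6*x/5)/25) evaluated at B_t = -24*cos(6*B_t/5)/25
Therefore d(-4*sin(6*B_t/5)/5) = (72*sin(6*B_t/5)/125) dt + (-24*cos(6*B_t/5)/25) dB_t.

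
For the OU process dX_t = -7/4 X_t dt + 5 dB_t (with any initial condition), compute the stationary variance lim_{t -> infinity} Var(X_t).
lim Var(X_t) = 50/7

The OU SDE dX = -theta X dt + sigma dB admits the integrating factor exp(theta t): d(exp(theta t) X_t) = sigma exp(theta t) dB_t. Integrating from 0 to t gives X_t = x_0 * exp(-theta t) + sigma * int_0^t exp(-theta (t-s)) dB_s for any initial x_0. The Itô integral has variance (by the Itô isometry) sigma^2 * int_0^t exp(-2 theta (t - s)) ds = sigma^2 * (1 - exp(-2 theta t)) / (2 theta), independent of x_0.
With theta = 7/4, sigma = 5:
  Var(X_t) = (5)^2 * (1 - exp(-2*7/4 t)) / (2 * 7/4) = 50/7 - 50*exp(-7*t/2)/7.
As t -> infinity, exp(-2*7/4 t) -> 0, so the stationary variance is sigma^2 / (2 theta) = 50/7.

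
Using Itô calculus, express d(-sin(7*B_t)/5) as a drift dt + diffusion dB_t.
d(-sin(7*B_t)/5) = (49*sin(7*B_t)/10) dt + (-7*cos(7*B_t)/5) dB_t

Itô's formula for f(B_t) gives d f(B_t) = f'(B_t) dB_t + (1/2) f''(B_t) dt. Compute derivatives of f(x) = -sin(7*x)/5:
  f'(x)  = -7*cos(7*x)/5
  f''(x) = 49*sin(7*x)/5
Substitute x = B_t and multiply the f'' term by 1/2:
  drift     = (1/2) * (49*sin(7*x)/5) evaluated at B_t = 49*sin(7*B_t)/10
  diffusion = (-7*cos(7*x)/5) evaluated at B_t = -7*cos(7*B_t)/5
Therefore d(-sin(7*B_t)/5) = (49*sin(7*B_t)/10) dt + (-7*cos(7*B_t)/5) dB_t.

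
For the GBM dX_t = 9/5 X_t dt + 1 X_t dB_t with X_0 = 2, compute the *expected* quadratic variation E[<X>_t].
E[<X>_t] = 20*exp(23*t/5)/23 - 20/23

<X>_t = int_0^t (1 * X_s)^2 ds. Taking expectation inside the integral: E[<X>_t] = 1^2 * int_0^t E[X_s^2] ds. For GBM, E[X_s^2] = x_0^2 * exp((2 mu + sigma^2) s). Integrating:
  E[<X>_t] = 1^2 * 2^2 * (exp((2*(9/5) + 1^2) t) - 1) / (2*(9/5) + 1^2)
           = 1^2 * 2^2 * (exp((23/5) t) - 1) / (23/5) = 20*exp(23*t/5)/23 - 20/23.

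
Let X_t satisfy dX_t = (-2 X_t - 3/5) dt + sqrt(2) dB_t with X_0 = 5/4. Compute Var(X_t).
Var(X_t) = 1/2 - exp(-4*t)/2

The variance V(t) = Var(X_t) satisfies V'(t) = 2 a V(t) + c^2 with V(0) = 0 (drift coefficient is linear in X, diffusion is constant). With a = -2, c = sqrt(2), the solution is
  V(t) = (c^2 / (2 a)) * (exp(2 a t) - 1)
       = (sqrt(2)^2 / (2*(-2))) * (exp((-4) t) - 1)
       = 1/2 - exp(-4*t)/2.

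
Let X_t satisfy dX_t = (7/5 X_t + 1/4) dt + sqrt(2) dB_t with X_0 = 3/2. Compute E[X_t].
E[X_t] = 47*exp(7*t/5)/28 - 5/28

Taking expectations and using E[dB_t] = 0, the mean m(t) = E[X_t] satisfies the ODE m'(t) = a m(t) + b with m(0) = x_0. With a = 7/5, b = 1/4, x_0 = 3/2, the solution is
  m(t) = x_0 * exp(a t) + (b/a) * (exp(a t) - 1)
       = (3/2) * exp((7/5) t) + ((1/4)/(7/5)) * (exp((7/5) t) - 1)
       = 47*exp(7*t/5)/28 - 5/28.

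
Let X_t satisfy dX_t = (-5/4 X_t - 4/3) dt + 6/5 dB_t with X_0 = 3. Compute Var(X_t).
Var(X_t) = 72/125 - 72*exp(-5*t/2)/125

The variance V(t) = Var(X_t) satisfies V'(t) = 2 a V(t) + c^2 with V(0) = 0 (drift coefficient is linear in X, diffusion is constant). With a = -5/4, c = 6/5, the solution is
  V(t) = (c^2 / (2 a)) * (exp(2 a t) - 1)
       = ((6/5)^2 / (2*(-5/4))) * (exp((-5/2) t) - 1)
       = 72/125 - 72*exp(-5*t/2)/125.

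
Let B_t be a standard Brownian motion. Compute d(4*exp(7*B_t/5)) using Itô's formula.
d(4*exp(7*B_t/5)) = (98*exp(7*B_t/5)/25) dt + (28*exp(7*B_t/5)/5) dB_t

Itô's formula for f(B_t) gives d f(B_t) = f'(B_t) dB_t + (1/2) f''(B_t) dt. Compute derivatives of f(x) = 4*exp(7*x/5):
  f'(x)  = 28*exp(7*x/5)/5
  f''(x) = 196*exp(7*x/5)/25
Substitute x = B_t and multiply the f'' term by 1/2:
  drift     = (1/2) * (196*exp(7*x/5)/25) evaluated at B_t = 98*exp(7*B_t/5)/25
  diffusion = (28*exp(7*x/5)/5) evaluated at B_t = 28*exp(7*B_t/5)/5
Therefore d(4*exp(7*B_t/5)) = (98*exp(7*B_t/5)/25) dt + (28*exp(7*B_t/5)/5) dB_t.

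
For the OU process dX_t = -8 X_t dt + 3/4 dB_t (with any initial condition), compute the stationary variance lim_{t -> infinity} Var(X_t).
lim Var(X_t) = 9/256

The OU SDE dX = -theta X dt + sigma dB admits the integrating factor exp(theta t): d(exp(theta t) X_t) = sigma exp(theta t) dB_t. Integrating from 0 to t gives X_t = x_0 * exp(-theta t) + sigma * int_0^t exp(-theta (t-s)) dB_s for any initial x_0. The Itô integral has variance (by the Itô isometry) sigma^2 * int_0^t exp(-2 theta (t - s)) ds = sigma^2 * (1 - exp(-2 theta t)) / (2 theta), independent of x_0.
With theta = 8, sigma = 3/4:
  Var(X_t) = (3/4)^2 * (1 - exp(-2*8 t)) / (2 * 8) = 9/256 - 9*exp(-16*t)/256.
As t -> infinity, exp(-2*8 t) -> 0, so the stationary variance is sigma^2 / (2 theta) = 9/256.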